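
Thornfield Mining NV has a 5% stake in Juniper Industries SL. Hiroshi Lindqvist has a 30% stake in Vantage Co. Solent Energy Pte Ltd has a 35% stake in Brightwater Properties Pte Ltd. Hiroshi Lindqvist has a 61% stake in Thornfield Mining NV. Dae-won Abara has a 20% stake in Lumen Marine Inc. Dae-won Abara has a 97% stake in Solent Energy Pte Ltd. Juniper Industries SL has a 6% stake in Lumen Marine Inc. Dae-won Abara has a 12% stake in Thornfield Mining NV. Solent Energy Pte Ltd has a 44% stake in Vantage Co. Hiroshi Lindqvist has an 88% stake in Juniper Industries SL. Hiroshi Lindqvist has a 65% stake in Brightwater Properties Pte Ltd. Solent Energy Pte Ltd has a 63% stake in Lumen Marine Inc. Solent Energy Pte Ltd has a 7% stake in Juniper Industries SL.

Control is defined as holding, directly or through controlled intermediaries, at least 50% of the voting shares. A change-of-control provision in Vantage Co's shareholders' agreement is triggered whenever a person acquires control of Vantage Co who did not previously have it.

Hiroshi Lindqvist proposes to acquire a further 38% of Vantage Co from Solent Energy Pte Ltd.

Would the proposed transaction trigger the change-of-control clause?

Yes

The purchase adds only to Hiroshi's holdings (Solent's stake shrinks), so Hiroshi is the only person who could newly come to control Vantage.
Hiroshi holds 61% of Thornfield, so Hiroshi controls Thornfield.
Thornfield and Hiroshi together hold 5% + 88% = 93% of Juniper, so Hiroshi controls Juniper.
Hiroshi holds 65% of Brightwater, so Hiroshi controls Brightwater.
In Vantage, Hiroshi's side holds only 30%, not ≥ 50%.
So before the transaction, Hiroshi does not control Vantage.
After the purchase, Hiroshi's direct stake in Vantage rises to 30% + 38% = 68%, and Solent's stake falls to 6%.
Hiroshi holds 68% of Vantage, so Hiroshi controls Vantage.
Hiroshi did not control Vantage before and does after, so the clause is triggered.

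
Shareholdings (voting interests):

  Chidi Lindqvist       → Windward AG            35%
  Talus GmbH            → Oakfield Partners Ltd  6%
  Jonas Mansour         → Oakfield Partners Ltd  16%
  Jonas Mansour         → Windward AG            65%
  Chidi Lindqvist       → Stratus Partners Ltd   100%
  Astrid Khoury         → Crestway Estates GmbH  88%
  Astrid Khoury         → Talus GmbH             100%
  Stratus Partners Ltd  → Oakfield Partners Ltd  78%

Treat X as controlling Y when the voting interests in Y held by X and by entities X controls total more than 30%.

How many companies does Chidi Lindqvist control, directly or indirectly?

3

Chidi holds 100% of Stratus, so Chidi controls Stratus.
Chidi holds 35% of Windward, so Chidi controls Windward.
Stratus holds 78% of Oakfield, so Chidi controls Oakfield.
No other company's threshold is met.
Chidi controls 3 companies.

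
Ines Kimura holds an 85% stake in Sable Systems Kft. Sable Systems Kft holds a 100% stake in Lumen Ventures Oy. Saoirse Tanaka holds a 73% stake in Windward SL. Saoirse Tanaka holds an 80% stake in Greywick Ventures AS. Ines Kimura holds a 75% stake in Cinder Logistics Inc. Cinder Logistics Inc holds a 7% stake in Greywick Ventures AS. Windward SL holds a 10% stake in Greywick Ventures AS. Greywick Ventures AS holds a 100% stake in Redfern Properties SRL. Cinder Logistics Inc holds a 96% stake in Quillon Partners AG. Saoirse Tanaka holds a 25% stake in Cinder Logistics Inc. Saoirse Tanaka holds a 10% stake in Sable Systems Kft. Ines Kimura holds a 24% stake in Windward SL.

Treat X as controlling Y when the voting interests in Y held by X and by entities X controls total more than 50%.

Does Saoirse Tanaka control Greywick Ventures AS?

Saoirse holds 73% of Windward, so Saoirse controls Windward.
Windward and Saoirse together hold 10% + 80% = 90% of Greywick, so Saoirse controls Greywick.

Yes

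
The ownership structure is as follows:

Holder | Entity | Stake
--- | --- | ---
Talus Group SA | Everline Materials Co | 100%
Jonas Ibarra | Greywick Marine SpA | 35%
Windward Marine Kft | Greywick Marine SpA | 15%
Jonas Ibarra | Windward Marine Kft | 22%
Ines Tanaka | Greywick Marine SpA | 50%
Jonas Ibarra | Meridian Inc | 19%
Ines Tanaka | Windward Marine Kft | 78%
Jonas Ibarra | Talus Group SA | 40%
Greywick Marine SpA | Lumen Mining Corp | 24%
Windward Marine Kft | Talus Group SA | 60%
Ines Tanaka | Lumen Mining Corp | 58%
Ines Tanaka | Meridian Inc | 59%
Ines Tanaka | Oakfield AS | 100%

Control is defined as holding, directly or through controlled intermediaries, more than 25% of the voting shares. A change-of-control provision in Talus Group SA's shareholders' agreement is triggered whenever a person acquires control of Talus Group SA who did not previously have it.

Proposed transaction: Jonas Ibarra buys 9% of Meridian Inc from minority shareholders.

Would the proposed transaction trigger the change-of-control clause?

The purchase changes only Jonas's holdings, so Jonas is the only person who could newly come to control Talus.
Jonas holds 40% of Talus, so Jonas controls Talus.
So Jonas already controls Talus before the transaction.
After the purchase, Jonas's direct stake in Meridian rises to 19% + 9% = 28%.
Jonas controlled Talus already, so this is not a new person acquiring control; every other person's position is unchanged or reduced.
No new person acquires control, so the clause is not triggered.

No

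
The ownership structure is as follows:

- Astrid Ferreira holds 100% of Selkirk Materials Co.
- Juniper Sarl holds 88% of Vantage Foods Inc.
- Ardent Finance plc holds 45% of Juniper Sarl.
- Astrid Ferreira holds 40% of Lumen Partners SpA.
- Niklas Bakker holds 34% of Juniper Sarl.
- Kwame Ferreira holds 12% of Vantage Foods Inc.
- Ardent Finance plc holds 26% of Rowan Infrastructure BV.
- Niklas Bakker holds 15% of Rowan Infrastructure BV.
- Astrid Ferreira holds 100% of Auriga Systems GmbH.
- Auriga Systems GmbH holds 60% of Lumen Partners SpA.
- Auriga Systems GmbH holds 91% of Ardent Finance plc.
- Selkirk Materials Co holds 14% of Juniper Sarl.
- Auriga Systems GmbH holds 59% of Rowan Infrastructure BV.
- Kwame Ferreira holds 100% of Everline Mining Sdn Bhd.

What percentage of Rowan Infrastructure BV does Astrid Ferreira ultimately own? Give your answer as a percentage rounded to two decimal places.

Astrid reaches Rowan along 2 paths.
Via Auriga → Ardent: 100% × 91% × 26% = 23.66%.
Via Auriga: 100% × 59% = 59%.
Total: 23.66% + 59% = 82.66%.

82.66%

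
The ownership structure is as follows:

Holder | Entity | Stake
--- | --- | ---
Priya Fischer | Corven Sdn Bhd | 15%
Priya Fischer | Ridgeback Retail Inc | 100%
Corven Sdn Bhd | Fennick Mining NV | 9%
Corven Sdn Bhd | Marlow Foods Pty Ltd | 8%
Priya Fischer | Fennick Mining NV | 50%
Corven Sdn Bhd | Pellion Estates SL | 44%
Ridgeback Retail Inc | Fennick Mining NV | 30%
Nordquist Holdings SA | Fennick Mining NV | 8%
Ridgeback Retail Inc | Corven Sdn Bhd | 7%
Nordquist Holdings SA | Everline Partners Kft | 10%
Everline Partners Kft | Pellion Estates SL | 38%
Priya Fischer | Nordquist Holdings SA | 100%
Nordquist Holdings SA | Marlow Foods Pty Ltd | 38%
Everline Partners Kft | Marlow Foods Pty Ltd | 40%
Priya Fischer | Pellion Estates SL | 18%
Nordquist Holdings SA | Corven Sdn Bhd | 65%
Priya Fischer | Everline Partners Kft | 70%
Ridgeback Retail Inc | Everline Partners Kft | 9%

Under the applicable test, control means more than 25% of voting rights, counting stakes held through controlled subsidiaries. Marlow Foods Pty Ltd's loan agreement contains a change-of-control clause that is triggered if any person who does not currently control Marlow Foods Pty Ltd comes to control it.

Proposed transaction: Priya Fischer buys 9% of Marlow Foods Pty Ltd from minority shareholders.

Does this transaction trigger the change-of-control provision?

No

The purchase changes only Priya's holdings, so Priya is the only person who could newly come to control Marlow.
Priya holds 100% of Nordquist, so Priya controls Nordquist.
Priya holds 100% of Ridgeback, so Priya controls Ridgeback.
Nordquist and Ridgeback and Priya together hold 10% + 9% + 70% = 89% of Everline, so Priya controls Everline.
Ridgeback and Priya and Nordquist together hold 7% + 15% + 65% = 87% of Corven, so Priya controls Corven.
Nordquist and Everline and Corven together hold 38% + 40% + 8% = 86% of Marlow, so Priya controls Marlow.
So Priya already controls Marlow before the transaction.
After the purchase, Priya holds 9% of Marlow directly.
Priya controlled Marlow already, so this is not a new person acquiring control; every other person's position is unchanged or reduced.
No new person acquires control, so the clause is not triggered.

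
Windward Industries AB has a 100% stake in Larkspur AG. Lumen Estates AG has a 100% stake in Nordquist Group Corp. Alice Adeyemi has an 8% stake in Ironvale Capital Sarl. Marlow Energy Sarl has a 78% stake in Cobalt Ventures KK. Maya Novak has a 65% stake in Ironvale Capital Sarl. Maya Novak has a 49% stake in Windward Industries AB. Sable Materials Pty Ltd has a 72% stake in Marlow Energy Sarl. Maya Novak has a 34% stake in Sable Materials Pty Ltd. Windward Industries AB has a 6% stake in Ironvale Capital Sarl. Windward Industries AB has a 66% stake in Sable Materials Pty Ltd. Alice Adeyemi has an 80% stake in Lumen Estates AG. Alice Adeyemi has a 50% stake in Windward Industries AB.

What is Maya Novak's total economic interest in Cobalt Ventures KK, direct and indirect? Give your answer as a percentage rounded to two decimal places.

37.26%

Maya reaches Cobalt along 2 paths.
Via Windward → Sable → Marlow: 49% × 66% × 72% × 78% = 18.162144%.
Via Sable → Marlow: 34% × 72% × 78% = 19.0944%.
Total: 18.162144% + 19.0944% = 37.256544%.
Rounded: 37.26%.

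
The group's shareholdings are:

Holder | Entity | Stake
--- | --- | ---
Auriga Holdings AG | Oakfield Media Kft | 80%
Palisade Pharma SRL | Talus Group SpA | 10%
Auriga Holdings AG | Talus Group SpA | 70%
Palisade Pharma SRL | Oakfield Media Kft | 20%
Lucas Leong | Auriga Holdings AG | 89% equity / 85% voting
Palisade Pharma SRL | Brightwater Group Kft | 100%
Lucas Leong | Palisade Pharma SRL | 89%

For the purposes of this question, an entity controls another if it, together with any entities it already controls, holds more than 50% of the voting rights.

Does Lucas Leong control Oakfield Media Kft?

Yes

Lucas holds 89% of Palisade, so Lucas controls Palisade.
Lucas holds 85% of Auriga, so Lucas controls Auriga.
Auriga and Palisade together hold 80% + 20% = 100% of Oakfield, so Lucas controls Oakfield.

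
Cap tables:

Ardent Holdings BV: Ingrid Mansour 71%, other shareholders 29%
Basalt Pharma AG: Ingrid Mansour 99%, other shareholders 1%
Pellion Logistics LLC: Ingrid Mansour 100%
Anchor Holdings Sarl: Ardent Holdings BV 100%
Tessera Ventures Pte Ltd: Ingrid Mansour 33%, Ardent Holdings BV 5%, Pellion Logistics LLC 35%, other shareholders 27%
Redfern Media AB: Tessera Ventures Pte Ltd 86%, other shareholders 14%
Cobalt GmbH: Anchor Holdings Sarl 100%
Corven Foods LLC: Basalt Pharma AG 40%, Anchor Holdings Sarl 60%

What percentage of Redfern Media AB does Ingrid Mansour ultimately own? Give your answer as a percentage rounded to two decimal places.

61.53%

Ingrid reaches Redfern along 3 paths.
Via Tessera: 33% × 86% = 28.38%.
Via Ardent → Tessera: 71% × 5% × 86% = 3.053%.
Via Pellion → Tessera: 100% × 35% × 86% = 30.1%.
Total: 28.38% + 3.053% + 30.1% = 61.533%.
Rounded: 61.53%.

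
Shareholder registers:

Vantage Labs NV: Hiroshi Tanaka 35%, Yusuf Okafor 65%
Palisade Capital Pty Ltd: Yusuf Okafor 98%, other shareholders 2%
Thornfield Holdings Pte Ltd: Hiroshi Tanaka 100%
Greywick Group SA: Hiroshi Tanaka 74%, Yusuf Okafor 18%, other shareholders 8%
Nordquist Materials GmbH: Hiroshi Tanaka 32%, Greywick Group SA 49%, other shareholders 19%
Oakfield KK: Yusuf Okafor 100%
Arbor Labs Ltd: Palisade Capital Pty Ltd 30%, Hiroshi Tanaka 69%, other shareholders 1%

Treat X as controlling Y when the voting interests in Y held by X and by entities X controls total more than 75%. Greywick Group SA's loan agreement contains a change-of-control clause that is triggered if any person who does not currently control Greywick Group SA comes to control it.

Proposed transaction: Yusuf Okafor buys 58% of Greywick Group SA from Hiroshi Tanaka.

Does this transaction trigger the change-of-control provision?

Yes

The purchase adds only to Yusuf's holdings (Hiroshi's stake shrinks), so Yusuf is the only person who could newly come to control Greywick.
Yusuf holds 98% of Palisade, so Yusuf controls Palisade.
Yusuf holds 100% of Oakfield, so Yusuf controls Oakfield.
In Greywick, Yusuf's side holds only 18%, not > 75%.
So before the transaction, Yusuf does not control Greywick.
After the purchase, Yusuf's direct stake in Greywick rises to 18% + 58% = 76%, and Hiroshi's stake falls to 16%.
Yusuf holds 76% of Greywick, so Yusuf controls Greywick.
Yusuf did not control Greywick before and does after, so the clause is triggered.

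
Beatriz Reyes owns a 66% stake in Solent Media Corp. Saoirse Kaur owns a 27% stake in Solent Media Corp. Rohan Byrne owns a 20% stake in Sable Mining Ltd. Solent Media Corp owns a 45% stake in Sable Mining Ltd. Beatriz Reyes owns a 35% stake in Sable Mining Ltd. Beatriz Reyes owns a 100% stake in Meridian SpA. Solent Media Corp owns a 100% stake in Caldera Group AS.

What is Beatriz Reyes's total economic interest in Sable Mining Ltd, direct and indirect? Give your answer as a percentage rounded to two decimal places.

64.70%

Beatriz reaches Sable along 2 paths.
Via Solent: 66% × 45% = 29.7%.
Direct stake: 35% = 35%.
Total: 29.7% + 35% = 64.7%.
Rounded: 64.70%.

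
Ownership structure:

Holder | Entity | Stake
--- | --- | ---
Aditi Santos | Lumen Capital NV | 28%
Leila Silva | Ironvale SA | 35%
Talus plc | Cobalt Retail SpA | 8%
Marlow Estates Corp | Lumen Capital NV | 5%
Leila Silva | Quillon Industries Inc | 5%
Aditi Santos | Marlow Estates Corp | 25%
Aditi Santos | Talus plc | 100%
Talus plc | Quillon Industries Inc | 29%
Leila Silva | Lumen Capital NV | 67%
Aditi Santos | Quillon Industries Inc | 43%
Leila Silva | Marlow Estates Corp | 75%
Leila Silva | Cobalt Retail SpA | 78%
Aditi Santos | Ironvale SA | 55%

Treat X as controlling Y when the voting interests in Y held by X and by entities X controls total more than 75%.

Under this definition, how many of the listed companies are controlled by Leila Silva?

Leila holds 78% of Cobalt, so Leila controls Cobalt.
No other company's threshold is met.
Leila controls 1 company.

1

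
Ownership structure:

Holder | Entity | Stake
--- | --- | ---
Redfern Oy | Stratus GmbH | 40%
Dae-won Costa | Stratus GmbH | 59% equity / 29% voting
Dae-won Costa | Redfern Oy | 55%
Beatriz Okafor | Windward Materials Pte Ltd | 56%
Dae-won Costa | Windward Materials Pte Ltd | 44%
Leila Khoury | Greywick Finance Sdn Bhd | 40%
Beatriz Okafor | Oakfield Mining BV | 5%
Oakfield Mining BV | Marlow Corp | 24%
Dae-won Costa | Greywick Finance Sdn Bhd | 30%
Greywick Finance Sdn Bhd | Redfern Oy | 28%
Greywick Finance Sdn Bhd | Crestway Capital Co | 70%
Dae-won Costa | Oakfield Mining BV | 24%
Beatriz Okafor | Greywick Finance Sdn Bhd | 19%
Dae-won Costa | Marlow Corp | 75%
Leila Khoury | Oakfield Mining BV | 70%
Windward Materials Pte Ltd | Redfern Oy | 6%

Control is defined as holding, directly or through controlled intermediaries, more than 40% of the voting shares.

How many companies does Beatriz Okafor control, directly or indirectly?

Beatriz holds 56% of Windward, so Beatriz controls Windward.
No other company's threshold is met.
Beatriz controls 1 company.

1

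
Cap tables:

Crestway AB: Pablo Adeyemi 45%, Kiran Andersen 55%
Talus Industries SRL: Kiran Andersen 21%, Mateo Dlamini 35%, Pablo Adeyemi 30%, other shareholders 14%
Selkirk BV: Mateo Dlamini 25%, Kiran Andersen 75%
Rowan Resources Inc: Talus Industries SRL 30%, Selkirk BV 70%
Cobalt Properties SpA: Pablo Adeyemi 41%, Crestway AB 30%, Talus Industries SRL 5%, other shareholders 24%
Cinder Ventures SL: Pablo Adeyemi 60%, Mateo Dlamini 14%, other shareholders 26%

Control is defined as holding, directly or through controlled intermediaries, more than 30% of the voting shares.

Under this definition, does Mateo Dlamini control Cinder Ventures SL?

No

Mateo holds 35% of Talus, so Mateo controls Talus.
In Cinder, Mateo's side holds only 14%, not > 30%.
So Mateo does not control Cinder.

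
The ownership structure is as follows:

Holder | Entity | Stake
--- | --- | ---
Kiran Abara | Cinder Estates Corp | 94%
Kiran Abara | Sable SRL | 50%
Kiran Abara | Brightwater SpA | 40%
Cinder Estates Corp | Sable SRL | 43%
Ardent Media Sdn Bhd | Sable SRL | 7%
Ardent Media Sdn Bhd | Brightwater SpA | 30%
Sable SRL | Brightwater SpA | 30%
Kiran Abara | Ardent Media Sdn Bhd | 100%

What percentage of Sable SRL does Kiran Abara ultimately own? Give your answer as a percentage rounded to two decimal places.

97.42%

Kiran reaches Sable along 3 paths.
Direct stake: 50% = 50%.
Via Ardent: 100% × 7% = 7%.
Via Cinder: 94% × 43% = 40.42%.
Total: 50% + 7% + 40.42% = 97.42%.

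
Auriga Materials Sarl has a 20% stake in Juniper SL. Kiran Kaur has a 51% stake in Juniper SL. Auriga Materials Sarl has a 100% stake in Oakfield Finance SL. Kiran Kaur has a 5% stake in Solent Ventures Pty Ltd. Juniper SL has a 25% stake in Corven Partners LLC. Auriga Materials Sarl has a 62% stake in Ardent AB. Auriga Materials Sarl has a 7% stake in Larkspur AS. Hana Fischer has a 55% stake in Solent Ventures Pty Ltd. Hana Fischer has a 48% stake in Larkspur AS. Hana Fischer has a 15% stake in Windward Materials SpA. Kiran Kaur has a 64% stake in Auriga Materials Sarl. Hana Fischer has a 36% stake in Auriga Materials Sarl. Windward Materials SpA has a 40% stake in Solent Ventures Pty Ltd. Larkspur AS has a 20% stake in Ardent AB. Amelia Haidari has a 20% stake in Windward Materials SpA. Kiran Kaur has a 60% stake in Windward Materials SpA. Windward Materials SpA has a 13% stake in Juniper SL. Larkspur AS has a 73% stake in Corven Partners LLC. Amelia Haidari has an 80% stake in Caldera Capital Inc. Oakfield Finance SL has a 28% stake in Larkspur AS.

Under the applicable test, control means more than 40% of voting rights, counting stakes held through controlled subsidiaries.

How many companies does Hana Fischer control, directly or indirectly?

Hana holds 55% of Solent, so Hana controls Solent.
Hana holds 48% of Larkspur, so Hana controls Larkspur.
Larkspur holds 73% of Corven, so Hana controls Corven.
No other company's threshold is met.
Hana controls 3 companies.

3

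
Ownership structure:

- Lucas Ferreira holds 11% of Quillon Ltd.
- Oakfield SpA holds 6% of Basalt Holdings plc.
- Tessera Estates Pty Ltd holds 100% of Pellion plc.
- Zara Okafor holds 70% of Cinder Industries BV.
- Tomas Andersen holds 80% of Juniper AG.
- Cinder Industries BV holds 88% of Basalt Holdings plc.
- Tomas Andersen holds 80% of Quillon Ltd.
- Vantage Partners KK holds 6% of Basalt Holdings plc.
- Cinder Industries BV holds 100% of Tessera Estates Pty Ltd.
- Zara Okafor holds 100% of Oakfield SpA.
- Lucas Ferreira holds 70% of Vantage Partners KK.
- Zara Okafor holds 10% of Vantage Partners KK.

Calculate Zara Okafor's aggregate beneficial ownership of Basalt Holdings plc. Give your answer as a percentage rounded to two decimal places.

68.20%

Zara reaches Basalt along 3 paths.
Via Vantage: 10% × 6% = 0.6%.
Via Cinder: 70% × 88% = 61.6%.
Via Oakfield: 100% × 6% = 6%.
Total: 0.6% + 61.6% + 6% = 68.2%.
Rounded: 68.20%.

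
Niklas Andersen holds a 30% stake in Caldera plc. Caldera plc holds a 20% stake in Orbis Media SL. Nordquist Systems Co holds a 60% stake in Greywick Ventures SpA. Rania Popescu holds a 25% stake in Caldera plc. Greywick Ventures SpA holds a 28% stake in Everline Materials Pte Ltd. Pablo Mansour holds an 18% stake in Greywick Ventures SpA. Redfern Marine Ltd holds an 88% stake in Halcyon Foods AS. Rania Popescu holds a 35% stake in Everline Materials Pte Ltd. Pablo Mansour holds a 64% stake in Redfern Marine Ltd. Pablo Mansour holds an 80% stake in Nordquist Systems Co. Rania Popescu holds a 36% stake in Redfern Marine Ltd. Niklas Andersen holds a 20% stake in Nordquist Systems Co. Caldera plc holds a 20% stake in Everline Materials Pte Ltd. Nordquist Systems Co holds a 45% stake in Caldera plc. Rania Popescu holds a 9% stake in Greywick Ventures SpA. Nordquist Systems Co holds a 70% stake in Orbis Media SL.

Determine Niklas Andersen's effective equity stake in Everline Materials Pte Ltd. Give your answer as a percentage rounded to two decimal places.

Niklas reaches Everline along 3 paths.
Via Caldera: 30% × 20% = 6%.
Via Nordquist → Caldera: 20% × 45% × 20% = 1.8%.
Via Nordquist → Greywick: 20% × 60% × 28% = 3.36%.
Total: 6% + 1.8% + 3.36% = 11.16%.

11.16%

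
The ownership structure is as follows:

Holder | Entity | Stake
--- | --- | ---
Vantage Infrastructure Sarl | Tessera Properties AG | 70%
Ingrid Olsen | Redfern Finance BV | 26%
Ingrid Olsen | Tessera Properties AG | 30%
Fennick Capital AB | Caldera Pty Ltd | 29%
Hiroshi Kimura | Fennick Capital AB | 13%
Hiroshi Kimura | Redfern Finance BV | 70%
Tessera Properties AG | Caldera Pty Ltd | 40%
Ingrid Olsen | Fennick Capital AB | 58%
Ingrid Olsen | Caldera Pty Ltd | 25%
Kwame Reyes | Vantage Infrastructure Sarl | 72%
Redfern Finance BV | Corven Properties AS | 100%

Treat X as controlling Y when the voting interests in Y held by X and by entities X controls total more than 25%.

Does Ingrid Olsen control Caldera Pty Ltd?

Ingrid holds 30% of Tessera, so Ingrid controls Tessera.
Ingrid holds 58% of Fennick, so Ingrid controls Fennick.
Tessera and Fennick and Ingrid together hold 40% + 29% + 25% = 94% of Caldera, so Ingrid controls Caldera.

Yes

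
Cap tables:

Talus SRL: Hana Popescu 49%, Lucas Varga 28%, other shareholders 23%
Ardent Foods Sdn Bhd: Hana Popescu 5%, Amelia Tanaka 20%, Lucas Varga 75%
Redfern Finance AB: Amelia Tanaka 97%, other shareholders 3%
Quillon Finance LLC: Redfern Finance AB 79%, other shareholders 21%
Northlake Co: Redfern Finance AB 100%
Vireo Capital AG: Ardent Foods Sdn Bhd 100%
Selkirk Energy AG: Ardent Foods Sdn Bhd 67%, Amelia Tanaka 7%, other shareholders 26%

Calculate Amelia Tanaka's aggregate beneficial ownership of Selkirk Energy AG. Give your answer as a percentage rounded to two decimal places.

Amelia reaches Selkirk along 2 paths.
Via Ardent: 20% × 67% = 13.4%.
Direct stake: 7% = 7%.
Total: 13.4% + 7% = 20.4%.
Rounded: 20.40%.

20.40%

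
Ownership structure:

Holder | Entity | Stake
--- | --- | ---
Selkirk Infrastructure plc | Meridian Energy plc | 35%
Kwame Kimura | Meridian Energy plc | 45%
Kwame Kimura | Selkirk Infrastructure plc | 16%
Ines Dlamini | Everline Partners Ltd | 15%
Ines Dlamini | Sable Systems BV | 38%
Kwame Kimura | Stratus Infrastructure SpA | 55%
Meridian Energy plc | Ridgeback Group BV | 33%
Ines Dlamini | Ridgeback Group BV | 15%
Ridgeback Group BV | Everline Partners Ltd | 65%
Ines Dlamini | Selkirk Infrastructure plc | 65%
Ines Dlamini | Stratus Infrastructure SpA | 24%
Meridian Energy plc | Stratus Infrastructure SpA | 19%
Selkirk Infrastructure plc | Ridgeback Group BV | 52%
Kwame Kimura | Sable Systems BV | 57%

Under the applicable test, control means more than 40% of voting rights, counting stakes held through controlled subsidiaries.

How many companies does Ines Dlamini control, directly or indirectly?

3

Ines holds 65% of Selkirk, so Ines controls Selkirk.
Selkirk and Ines together hold 52% + 15% = 67% of Ridgeback, so Ines controls Ridgeback.
Ines and Ridgeback together hold 15% + 65% = 80% of Everline, so Ines controls Everline.
No other company's threshold is met.
Ines controls 3 companies.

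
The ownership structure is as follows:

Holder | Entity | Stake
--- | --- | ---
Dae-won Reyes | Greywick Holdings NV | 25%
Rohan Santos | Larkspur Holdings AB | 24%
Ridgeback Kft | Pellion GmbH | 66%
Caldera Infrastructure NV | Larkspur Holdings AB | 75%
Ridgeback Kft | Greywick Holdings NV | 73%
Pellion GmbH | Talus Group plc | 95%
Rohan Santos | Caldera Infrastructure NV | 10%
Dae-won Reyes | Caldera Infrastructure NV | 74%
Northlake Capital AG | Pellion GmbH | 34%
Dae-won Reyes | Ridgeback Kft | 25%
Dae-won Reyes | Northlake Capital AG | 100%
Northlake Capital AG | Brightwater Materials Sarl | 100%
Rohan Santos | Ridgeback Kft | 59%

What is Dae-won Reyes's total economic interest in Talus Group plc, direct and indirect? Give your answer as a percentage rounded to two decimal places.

47.98%

Dae-won reaches Talus along 2 paths.
Via Northlake → Pellion: 100% × 34% × 95% = 32.3%.
Via Ridgeback → Pellion: 25% × 66% × 95% = 15.675%.
Total: 32.3% + 15.675% = 47.975%.
Rounded: 47.98%.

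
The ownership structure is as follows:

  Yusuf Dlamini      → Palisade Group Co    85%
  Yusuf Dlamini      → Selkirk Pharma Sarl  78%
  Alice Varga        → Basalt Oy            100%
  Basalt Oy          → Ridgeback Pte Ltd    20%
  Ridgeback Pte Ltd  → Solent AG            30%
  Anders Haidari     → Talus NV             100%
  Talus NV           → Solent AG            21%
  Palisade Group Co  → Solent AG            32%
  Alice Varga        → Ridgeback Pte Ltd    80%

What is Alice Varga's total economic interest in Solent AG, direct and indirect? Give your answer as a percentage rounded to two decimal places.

Alice reaches Solent along 2 paths.
Via Basalt → Ridgeback: 100% × 20% × 30% = 6%.
Via Ridgeback: 80% × 30% = 24%.
Total: 6% + 24% = 30%.
Rounded: 30.00%.

30.00%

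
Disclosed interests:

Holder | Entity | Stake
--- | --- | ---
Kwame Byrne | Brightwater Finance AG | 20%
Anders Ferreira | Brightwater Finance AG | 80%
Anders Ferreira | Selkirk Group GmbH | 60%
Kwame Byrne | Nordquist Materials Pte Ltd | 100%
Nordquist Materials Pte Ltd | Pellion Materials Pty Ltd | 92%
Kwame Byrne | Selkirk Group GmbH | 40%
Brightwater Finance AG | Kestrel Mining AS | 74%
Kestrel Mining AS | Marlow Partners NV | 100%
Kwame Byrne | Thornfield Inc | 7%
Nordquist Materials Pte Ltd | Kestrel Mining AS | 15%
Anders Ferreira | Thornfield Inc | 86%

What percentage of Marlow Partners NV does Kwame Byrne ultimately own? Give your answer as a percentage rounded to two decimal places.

29.80%

Kwame reaches Marlow along 2 paths.
Via Nordquist → Kestrel: 100% × 15% × 100% = 15%.
Via Brightwater → Kestrel: 20% × 74% × 100% = 14.8%.
Total: 15% + 14.8% = 29.8%.
Rounded: 29.80%.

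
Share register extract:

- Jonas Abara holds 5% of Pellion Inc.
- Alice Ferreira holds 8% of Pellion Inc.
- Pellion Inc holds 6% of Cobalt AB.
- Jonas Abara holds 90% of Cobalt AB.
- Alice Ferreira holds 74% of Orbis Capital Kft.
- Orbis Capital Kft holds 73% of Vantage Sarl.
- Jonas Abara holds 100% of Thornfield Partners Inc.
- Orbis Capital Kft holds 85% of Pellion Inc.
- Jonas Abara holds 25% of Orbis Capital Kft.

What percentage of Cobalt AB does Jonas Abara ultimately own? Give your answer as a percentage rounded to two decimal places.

Jonas reaches Cobalt along 3 paths.
Direct stake: 90% = 90%.
Via Orbis → Pellion: 25% × 85% × 6% = 1.275%.
Via Pellion: 5% × 6% = 0.3%.
Total: 90% + 1.275% + 0.3% = 91.575%.
Rounded: 91.58%.

91.58%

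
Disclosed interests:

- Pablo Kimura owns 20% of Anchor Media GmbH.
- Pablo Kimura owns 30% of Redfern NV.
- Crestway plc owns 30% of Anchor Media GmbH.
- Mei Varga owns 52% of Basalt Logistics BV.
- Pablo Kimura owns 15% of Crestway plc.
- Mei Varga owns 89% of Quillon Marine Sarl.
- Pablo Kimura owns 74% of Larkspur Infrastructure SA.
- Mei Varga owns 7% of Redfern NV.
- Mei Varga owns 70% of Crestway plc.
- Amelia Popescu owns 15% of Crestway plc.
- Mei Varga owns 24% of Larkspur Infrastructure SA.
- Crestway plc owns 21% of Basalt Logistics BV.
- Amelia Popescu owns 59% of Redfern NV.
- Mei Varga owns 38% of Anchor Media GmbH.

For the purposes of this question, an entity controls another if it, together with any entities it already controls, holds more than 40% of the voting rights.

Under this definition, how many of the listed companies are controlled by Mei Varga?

Mei holds 70% of Crestway, so Mei controls Crestway.
Crestway and Mei together hold 21% + 52% = 73% of Basalt, so Mei controls Basalt.
Mei holds 89% of Quillon, so Mei controls Quillon.
Mei and Crestway together hold 38% + 30% = 68% of Anchor, so Mei controls Anchor.
No other company's threshold is met.
Mei controls 4 companies.

4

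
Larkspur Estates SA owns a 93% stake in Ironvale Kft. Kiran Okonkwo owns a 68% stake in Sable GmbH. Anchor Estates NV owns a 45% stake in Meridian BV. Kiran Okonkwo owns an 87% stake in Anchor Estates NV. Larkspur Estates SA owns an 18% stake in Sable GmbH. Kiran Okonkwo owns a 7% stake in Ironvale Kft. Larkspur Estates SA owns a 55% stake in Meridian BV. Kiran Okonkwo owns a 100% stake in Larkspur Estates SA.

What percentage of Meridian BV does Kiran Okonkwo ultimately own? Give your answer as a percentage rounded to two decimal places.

94.15%

Kiran reaches Meridian along 2 paths.
Via Larkspur: 100% × 55% = 55%.
Via Anchor: 87% × 45% = 39.15%.
Total: 55% + 39.15% = 94.15%.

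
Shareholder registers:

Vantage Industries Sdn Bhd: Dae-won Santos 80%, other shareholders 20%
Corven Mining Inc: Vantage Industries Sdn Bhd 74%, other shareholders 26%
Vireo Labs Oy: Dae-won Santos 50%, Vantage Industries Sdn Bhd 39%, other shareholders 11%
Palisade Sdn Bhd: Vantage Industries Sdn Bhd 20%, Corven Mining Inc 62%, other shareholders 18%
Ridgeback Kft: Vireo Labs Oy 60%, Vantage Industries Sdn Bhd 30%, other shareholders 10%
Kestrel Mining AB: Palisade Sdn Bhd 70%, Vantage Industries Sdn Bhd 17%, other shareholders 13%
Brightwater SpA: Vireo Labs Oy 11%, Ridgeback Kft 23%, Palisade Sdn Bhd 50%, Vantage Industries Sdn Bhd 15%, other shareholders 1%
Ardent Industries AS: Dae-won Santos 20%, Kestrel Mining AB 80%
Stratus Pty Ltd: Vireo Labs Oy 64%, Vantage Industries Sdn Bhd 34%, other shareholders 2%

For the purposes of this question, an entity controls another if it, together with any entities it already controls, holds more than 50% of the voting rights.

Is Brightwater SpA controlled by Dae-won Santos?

Dae-won holds 80% of Vantage, so Dae-won controls Vantage.
Vantage holds 74% of Corven, so Dae-won controls Corven.
Vantage and Corven together hold 20% + 62% = 82% of Palisade, so Dae-won controls Palisade.
Dae-won and Vantage together hold 50% + 39% = 89% of Vireo, so Dae-won controls Vireo.
Vireo and Vantage together hold 60% + 30% = 90% of Ridgeback, so Dae-won controls Ridgeback.
Vireo and Ridgeback and Palisade and Vantage together hold 11% + 23% + 50% + 15% = 99% of Brightwater, so Dae-won controls Brightwater.

Yes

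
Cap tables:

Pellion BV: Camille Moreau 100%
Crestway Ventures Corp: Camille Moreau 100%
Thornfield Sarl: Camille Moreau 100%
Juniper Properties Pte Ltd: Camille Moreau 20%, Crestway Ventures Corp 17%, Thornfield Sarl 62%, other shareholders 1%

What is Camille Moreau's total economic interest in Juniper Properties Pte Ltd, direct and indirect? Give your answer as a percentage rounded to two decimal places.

99.00%

Camille reaches Juniper along 3 paths.
Direct stake: 20% = 20%.
Via Crestway: 100% × 17% = 17%.
Via Thornfield: 100% × 62% = 62%.
Total: 20% + 17% + 62% = 99%.
Rounded: 99.00%.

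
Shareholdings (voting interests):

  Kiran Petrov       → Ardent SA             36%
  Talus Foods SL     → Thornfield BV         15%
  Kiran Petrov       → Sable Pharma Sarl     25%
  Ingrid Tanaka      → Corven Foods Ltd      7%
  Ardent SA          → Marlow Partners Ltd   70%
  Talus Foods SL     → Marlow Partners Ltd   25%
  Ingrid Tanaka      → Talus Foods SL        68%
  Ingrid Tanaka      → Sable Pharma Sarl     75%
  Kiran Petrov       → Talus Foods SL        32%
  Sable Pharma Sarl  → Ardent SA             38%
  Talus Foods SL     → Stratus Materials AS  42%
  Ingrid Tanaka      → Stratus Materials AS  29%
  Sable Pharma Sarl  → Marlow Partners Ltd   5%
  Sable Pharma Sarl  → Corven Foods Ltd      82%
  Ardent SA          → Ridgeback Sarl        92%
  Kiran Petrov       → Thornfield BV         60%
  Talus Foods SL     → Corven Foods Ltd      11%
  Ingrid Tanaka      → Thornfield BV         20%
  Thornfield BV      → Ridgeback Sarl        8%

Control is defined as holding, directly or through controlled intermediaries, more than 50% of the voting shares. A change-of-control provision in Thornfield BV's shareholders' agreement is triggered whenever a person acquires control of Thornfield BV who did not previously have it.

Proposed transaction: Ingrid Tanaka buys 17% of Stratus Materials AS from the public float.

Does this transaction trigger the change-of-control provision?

No

The purchase changes only Ingrid's holdings, so Ingrid is the only person who could newly come to control Thornfield.
Ingrid holds 68% of Talus, so Ingrid controls Talus.
Ingrid holds 75% of Sable, so Ingrid controls Sable.
Talus and Sable and Ingrid together hold 11% + 82% + 7% = 100% of Corven, so Ingrid controls Corven.
Talus and Ingrid together hold 42% + 29% = 71% of Stratus, so Ingrid controls Stratus.
In Thornfield, Ingrid's side holds only 20% + 15% = 35%, not > 50%.
So before the transaction, Ingrid does not control Thornfield.
After the purchase, Ingrid's direct stake in Stratus rises to 29% + 17% = 46%.
Talus and Ingrid together hold 42% + 46% = 88% of Stratus, so Ingrid controls Stratus.
After the transaction, Ingrid's side holds 20% + 15% = 35% of Thornfield, not > 50%, so Ingrid still does not control Thornfield.
No new person acquires control, so the clause is not triggered.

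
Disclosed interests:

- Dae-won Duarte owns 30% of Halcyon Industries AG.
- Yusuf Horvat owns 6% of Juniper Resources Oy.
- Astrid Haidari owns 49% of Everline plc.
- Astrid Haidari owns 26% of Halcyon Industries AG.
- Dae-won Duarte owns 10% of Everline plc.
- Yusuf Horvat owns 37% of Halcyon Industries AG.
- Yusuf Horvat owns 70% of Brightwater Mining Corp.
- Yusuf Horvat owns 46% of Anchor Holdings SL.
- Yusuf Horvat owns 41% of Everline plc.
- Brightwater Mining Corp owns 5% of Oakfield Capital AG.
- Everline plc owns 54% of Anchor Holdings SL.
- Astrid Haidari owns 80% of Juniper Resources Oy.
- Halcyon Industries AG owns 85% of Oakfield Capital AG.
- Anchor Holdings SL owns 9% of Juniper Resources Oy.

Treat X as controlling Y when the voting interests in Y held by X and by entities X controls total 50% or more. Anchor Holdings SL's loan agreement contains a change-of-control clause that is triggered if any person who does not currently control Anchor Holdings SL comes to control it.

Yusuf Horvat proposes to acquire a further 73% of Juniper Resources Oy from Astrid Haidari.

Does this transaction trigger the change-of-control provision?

No

The purchase adds only to Yusuf's holdings (Astrid's stake shrinks), so Yusuf is the only person who could newly come to control Anchor.
Yusuf holds 70% of Brightwater, so Yusuf controls Brightwater.
In Anchor, Yusuf's side holds only 46%, not ≥ 50%.
So before the transaction, Yusuf does not control Anchor.
After the purchase, Yusuf's direct stake in Juniper rises to 6% + 73% = 79%, and Astrid's stake falls to 7%.
Yusuf holds 79% of Juniper, so Yusuf controls Juniper.
After the transaction, Yusuf's side holds 46% of Anchor, not ≥ 50%, so Yusuf still does not control Anchor.
No new person acquires control, so the clause is not triggered.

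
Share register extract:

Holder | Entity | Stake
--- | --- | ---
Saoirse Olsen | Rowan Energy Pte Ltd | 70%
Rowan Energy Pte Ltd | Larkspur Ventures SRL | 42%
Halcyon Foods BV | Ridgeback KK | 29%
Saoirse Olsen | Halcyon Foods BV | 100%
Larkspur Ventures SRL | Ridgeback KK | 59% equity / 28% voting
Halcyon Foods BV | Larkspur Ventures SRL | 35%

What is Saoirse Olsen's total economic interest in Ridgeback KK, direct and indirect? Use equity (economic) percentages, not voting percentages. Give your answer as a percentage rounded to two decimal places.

67.00%

Saoirse reaches Ridgeback along 3 paths.
Via Halcyon: 100% × 29% = 29%.
Via Rowan → Larkspur: 70% × 42% × 59% = 17.346%.
Via Halcyon → Larkspur: 100% × 35% × 59% = 20.65%.
Total: 29% + 17.346% + 20.65% = 66.996%.
Rounded: 67.00%.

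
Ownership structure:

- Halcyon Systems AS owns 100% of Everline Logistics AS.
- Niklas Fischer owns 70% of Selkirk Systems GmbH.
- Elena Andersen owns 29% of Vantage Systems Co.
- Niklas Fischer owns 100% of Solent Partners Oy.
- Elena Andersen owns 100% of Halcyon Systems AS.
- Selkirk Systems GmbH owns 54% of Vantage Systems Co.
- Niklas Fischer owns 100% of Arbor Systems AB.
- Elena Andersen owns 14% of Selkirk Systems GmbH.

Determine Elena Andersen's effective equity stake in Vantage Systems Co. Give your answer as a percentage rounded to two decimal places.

Elena reaches Vantage along 2 paths.
Via Selkirk: 14% × 54% = 7.56%.
Direct stake: 29% = 29%.
Total: 7.56% + 29% = 36.56%.

36.56%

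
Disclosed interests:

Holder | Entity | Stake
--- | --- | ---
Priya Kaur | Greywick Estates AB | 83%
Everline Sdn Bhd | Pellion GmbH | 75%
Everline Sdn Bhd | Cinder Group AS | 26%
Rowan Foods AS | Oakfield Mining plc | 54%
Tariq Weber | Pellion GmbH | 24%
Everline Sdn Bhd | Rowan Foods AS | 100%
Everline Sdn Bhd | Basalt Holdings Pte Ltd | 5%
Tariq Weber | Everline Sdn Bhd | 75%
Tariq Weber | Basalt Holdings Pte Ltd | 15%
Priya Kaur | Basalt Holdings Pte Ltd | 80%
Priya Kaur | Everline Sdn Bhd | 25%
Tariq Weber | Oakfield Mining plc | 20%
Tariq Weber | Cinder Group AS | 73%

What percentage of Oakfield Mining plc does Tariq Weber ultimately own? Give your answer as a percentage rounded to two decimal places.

60.50%

Tariq reaches Oakfield along 2 paths.
Direct stake: 20% = 20%.
Via Everline → Rowan: 75% × 100% × 54% = 40.5%.
Total: 20% + 40.5% = 60.5%.
Rounded: 60.50%.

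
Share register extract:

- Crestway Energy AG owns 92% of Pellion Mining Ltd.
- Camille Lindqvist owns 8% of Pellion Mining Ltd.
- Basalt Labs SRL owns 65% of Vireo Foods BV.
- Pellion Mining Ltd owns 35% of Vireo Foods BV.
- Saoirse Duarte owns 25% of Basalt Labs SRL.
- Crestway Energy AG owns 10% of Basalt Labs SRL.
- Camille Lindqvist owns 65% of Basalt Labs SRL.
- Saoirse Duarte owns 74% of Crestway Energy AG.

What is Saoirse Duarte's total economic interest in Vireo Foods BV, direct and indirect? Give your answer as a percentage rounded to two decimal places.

Saoirse reaches Vireo along 3 paths.
Via Crestway → Pellion: 74% × 92% × 35% = 23.828%.
Via Crestway → Basalt: 74% × 10% × 65% = 4.81%.
Via Basalt: 25% × 65% = 16.25%.
Total: 23.828% + 4.81% + 16.25% = 44.888%.
Rounded: 44.89%.

44.89%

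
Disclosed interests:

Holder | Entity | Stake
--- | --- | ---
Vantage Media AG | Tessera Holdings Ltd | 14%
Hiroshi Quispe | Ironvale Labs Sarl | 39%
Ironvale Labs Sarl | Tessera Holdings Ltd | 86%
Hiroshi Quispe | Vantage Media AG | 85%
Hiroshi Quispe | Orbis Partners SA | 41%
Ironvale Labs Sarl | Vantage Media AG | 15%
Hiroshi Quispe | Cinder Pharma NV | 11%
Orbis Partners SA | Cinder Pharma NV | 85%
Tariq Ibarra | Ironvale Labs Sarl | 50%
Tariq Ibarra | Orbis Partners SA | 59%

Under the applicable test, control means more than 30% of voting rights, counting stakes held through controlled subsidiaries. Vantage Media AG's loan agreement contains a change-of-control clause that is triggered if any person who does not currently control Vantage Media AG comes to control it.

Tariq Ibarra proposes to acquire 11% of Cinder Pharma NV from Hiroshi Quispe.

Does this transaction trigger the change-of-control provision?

The purchase adds only to Tariq's holdings (Hiroshi's stake shrinks), so Tariq is the only person who could newly come to control Vantage.
Tariq holds 59% of Orbis, so Tariq controls Orbis.
Tariq holds 50% of Ironvale, so Tariq controls Ironvale.
Orbis holds 85% of Cinder, so Tariq controls Cinder.
Ironvale holds 86% of Tessera, so Tariq controls Tessera.
In Vantage, Tariq's side holds only 15%, not > 30%.
So before the transaction, Tariq does not control Vantage.
After the purchase, Tariq holds 11% of Cinder directly, and Hiroshi's stake falls to 0%.
Orbis and Tariq together hold 85% + 11% = 96% of Cinder, so Tariq controls Cinder.
After the transaction, Tariq's side holds 15% of Vantage, not > 30%, so Tariq still does not control Vantage.
No new person acquires control, so the clause is not triggered.

No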